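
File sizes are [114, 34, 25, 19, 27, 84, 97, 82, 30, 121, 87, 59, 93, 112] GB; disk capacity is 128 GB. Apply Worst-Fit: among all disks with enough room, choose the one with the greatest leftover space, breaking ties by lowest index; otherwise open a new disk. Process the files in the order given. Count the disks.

Put 114 GB in disk 1; 14 GB remain.
Put 34 GB in disk 2; 94 GB remain.
Put 25 GB in disk 2; 69 GB remain.
Put 19 GB in disk 2; 50 GB remain.
Put 27 GB in disk 2; 23 GB remain.
Put 84 GB in disk 3; 44 GB remain.
Put 97 GB in disk 4; 31 GB remain.
Put 82 GB in disk 5; 46 GB remain.
Put 30 GB in disk 5; 16 GB remain.
Put 121 GB in disk 6; 7 GB remain.
Put 87 GB in disk 7; 41 GB remain.
Put 59 GB in disk 8; 69 GB remain.
Put 93 GB in disk 9; 35 GB remain.
Put 112 GB in disk 10; 16 GB remain.

10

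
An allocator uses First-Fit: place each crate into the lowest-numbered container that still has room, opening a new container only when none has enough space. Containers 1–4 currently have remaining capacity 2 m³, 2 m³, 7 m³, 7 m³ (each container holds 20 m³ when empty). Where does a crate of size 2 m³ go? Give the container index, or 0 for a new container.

1

Containers with room: container 1 (2 m³), container 2 (2 m³), container 3 (7 m³), container 4 (7 m³).
The first with room is container 1.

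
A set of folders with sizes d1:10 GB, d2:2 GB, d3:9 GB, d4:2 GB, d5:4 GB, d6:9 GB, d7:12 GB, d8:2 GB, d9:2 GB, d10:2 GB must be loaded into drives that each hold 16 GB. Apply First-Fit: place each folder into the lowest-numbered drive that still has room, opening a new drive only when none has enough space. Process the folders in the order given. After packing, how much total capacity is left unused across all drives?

10

drive 1: place d1 (10 GB), 6 GB left
drive 1: place d2 (2 GB), 4 GB left
drive 2: place d3 (9 GB), 7 GB left
drive 1: place d4 (2 GB), 2 GB left
drive 2: place d5 (4 GB), 3 GB left
drive 3: place d6 (9 GB), 7 GB left
drive 4: place d7 (12 GB), 4 GB left
drive 1: place d8 (2 GB), 0 GB left
drive 2: place d9 (2 GB), 1 GB left
drive 3: place d10 (2 GB), 5 GB left
4 drives × 16 GB = 64 GB; used 54 GB; unused 10 GB.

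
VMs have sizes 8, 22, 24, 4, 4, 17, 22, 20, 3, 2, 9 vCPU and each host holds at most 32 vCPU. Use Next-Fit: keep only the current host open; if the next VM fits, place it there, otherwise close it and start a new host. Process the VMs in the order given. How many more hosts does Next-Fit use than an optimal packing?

1

Next-Fit: [8,22] [24,4,4] [17] [22] [20,3,2] [9] → 6 hosts.
Total size 135 vCPU; any packing needs at least ⌈135/32⌉ = 5 hosts.
An optimal packing achieves that bound: [24,8] [22,9] [22,4,4,2] [20,3] [17] → 5 hosts.
Excess: 6 − 5 = 1.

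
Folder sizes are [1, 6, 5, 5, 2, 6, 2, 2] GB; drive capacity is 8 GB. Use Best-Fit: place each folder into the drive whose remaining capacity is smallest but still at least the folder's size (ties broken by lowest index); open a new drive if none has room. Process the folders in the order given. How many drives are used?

Put 1 GB in drive 1; 7 GB remain.
Put 6 GB in drive 1; 1 GB remain.
Put 5 GB in drive 2; 3 GB remain.
Put 5 GB in drive 3; 3 GB remain.
Put 2 GB in drive 2; 1 GB remain.
Put 6 GB in drive 4; 2 GB remain.
Put 2 GB in drive 4; 0 GB remain.
Put 2 GB in drive 3; 1 GB remain.

4 drives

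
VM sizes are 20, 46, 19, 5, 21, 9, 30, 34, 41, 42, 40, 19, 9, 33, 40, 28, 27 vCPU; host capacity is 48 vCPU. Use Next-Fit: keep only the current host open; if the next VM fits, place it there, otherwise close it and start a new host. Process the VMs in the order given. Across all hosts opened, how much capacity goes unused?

161

host 1: place 20 vCPU, 28 vCPU left
host 2: place 46 vCPU, 2 vCPU left
host 3: place 19 vCPU, 29 vCPU left
host 3: place 5 vCPU, 24 vCPU left
host 3: place 21 vCPU, 3 vCPU left
host 4: place 9 vCPU, 39 vCPU left
host 4: place 30 vCPU, 9 vCPU left
host 5: place 34 vCPU, 14 vCPU left
host 6: place 41 vCPU, 7 vCPU left
host 7: place 42 vCPU, 6 vCPU left
host 8: place 40 vCPU, 8 vCPU left
host 9: place 19 vCPU, 29 vCPU left
host 9: place 9 vCPU, 20 vCPU left
host 10: place 33 vCPU, 15 vCPU left
host 11: place 40 vCPU, 8 vCPU left
host 12: place 28 vCPU, 20 vCPU left
host 13: place 27 vCPU, 21 vCPU left
13 hosts × 48 vCPU = 624 vCPU; used 463 vCPU; unused 161 vCPU.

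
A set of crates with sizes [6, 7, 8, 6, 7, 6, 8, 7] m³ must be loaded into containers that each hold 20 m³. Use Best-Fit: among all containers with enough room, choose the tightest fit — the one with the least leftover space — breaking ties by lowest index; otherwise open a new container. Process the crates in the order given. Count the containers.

Put 6 m³ in container 1; 14 m³ remain.
Put 7 m³ in container 1; 7 m³ remain.
Put 8 m³ in container 2; 12 m³ remain.
Put 6 m³ in container 1; 1 m³ remain.
Put 7 m³ in container 2; 5 m³ remain.
Put 6 m³ in container 3; 14 m³ remain.
Put 8 m³ in container 3; 6 m³ remain.
Put 7 m³ in container 4; 13 m³ remain.

4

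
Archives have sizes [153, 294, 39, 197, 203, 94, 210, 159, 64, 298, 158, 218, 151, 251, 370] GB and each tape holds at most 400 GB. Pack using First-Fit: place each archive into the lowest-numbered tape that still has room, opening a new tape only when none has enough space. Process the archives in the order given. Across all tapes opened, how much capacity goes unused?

tape 1: place 153 GB, 247 GB left
tape 2: place 294 GB, 106 GB left
tape 1: place 39 GB, 208 GB left
tape 1: place 197 GB, 11 GB left
tape 3: place 203 GB, 197 GB left
tape 2: place 94 GB, 12 GB left
tape 4: place 210 GB, 190 GB left
tape 3: place 159 GB, 38 GB left
tape 4: place 64 GB, 126 GB left
tape 5: place 298 GB, 102 GB left
tape 6: place 158 GB, 242 GB left
tape 6: place 218 GB, 24 GB left
tape 7: place 151 GB, 249 GB left
tape 8: place 251 GB, 149 GB left
tape 9: place 370 GB, 30 GB left
9 tapes × 400 GB = 3600 GB; used 2859 GB; unused 741 GB.

741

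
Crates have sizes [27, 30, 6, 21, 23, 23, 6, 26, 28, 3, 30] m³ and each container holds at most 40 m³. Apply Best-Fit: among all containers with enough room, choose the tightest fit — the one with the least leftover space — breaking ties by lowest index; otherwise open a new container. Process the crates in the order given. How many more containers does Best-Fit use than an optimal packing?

Best-Fit: [27,6] [30,6,3] [21] [23] [23] [26] [28] [30] → 8 containers.
8 crates exceed 20 m³ (half the capacity), and no two of those can share a container, so at least 8 containers are needed.
So 8 is already optimal.

0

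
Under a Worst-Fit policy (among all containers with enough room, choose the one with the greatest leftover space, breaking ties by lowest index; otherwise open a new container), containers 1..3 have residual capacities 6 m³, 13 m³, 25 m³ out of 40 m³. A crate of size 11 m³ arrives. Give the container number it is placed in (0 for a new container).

Containers with room: container 2 (13 m³), container 3 (25 m³).
Most room is container 3 with 25 m³ free.

3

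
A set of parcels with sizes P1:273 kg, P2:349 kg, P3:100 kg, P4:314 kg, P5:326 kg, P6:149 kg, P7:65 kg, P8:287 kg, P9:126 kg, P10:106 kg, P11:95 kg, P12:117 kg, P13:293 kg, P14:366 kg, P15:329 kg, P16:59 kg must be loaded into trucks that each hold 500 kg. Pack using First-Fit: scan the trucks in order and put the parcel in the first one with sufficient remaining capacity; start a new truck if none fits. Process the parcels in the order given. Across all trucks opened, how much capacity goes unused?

truck 1: place P1 (273 kg), 227 kg left
truck 2: place P2 (349 kg), 151 kg left
truck 1: place P3 (100 kg), 127 kg left
truck 3: place P4 (314 kg), 186 kg left
truck 4: place P5 (326 kg), 174 kg left
truck 2: place P6 (149 kg), 2 kg left
truck 1: place P7 (65 kg), 62 kg left
truck 5: place P8 (287 kg), 213 kg left
truck 3: place P9 (126 kg), 60 kg left
truck 4: place P10 (106 kg), 68 kg left
truck 5: place P11 (95 kg), 118 kg left
truck 5: place P12 (117 kg), 1 kg left
truck 6: place P13 (293 kg), 207 kg left
truck 7: place P14 (366 kg), 134 kg left
truck 8: place P15 (329 kg), 171 kg left
truck 1: place P16 (59 kg), 3 kg left
8 trucks × 500 kg = 4000 kg; used 3354 kg; unused 646 kg.

646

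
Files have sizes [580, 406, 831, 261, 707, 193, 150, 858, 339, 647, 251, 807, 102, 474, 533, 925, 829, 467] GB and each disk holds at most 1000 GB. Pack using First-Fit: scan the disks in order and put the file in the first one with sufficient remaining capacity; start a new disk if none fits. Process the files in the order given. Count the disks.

disk 1: place 580 GB, 420 GB left
disk 1: place 406 GB, 14 GB left
disk 2: place 831 GB, 169 GB left
disk 3: place 261 GB, 739 GB left
disk 3: place 707 GB, 32 GB left
disk 4: place 193 GB, 807 GB left
disk 2: place 150 GB, 19 GB left
disk 5: place 858 GB, 142 GB left
disk 4: place 339 GB, 468 GB left
disk 6: place 647 GB, 353 GB left
disk 4: place 251 GB, 217 GB left
disk 7: place 807 GB, 193 GB left
disk 4: place 102 GB, 115 GB left
disk 8: place 474 GB, 526 GB left
disk 9: place 533 GB, 467 GB left
disk 10: place 925 GB, 75 GB left
disk 11: place 829 GB, 171 GB left
disk 8: place 467 GB, 59 GB left
Final disks: [580,406] [831,150] [261,707] [193,339,251,102] [858] [647] [807] [474,467] [533] [925] [829].

11 disks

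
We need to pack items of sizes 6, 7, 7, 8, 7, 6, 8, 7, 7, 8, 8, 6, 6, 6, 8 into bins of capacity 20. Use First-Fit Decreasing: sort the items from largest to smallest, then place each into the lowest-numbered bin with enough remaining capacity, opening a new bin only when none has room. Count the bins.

6

Sorted descending: 8, 8, 8, 8, 8, 7, 7, 7, 7, 7, 6, 6, 6, 6, 6.
8 → bin 1 (remaining 12)
8 → bin 1 (remaining 4)
8 → bin 2 (remaining 12)
8 → bin 2 (remaining 4)
8 → bin 3 (remaining 12)
7 → bin 3 (remaining 5)
7 → bin 4 (remaining 13)
7 → bin 4 (remaining 6)
7 → bin 5 (remaining 13)
7 → bin 5 (remaining 6)
6 → bin 4 (remaining 0)
6 → bin 5 (remaining 0)
6 → bin 6 (remaining 14)
6 → bin 6 (remaining 8)
6 → bin 6 (remaining 2)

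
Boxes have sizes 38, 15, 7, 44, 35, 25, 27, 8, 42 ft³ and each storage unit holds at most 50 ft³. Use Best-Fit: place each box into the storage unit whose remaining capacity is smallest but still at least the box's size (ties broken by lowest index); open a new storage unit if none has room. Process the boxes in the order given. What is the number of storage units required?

storage unit 1: place 38 ft³, 12 ft³ left
storage unit 2: place 15 ft³, 35 ft³ left
storage unit 1: place 7 ft³, 5 ft³ left
storage unit 3: place 44 ft³, 6 ft³ left
storage unit 2: place 35 ft³, 0 ft³ left
storage unit 4: place 25 ft³, 25 ft³ left
storage unit 5: place 27 ft³, 23 ft³ left
storage unit 5: place 8 ft³, 15 ft³ left
storage unit 6: place 42 ft³, 8 ft³ left
Final storage units: [38,7] [15,35] [44] [25] [27,8] [42].

6 storage units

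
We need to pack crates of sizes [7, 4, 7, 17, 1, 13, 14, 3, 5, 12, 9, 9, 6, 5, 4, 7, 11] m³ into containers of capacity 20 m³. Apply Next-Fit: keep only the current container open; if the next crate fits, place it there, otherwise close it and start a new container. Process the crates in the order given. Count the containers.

8 containers

container 1: place 7 m³, 13 m³ left
container 1: place 4 m³, 9 m³ left
container 1: place 7 m³, 2 m³ left
container 2: place 17 m³, 3 m³ left
container 2: place 1 m³, 2 m³ left
container 3: place 13 m³, 7 m³ left
container 4: place 14 m³, 6 m³ left
container 4: place 3 m³, 3 m³ left
container 5: place 5 m³, 15 m³ left
container 5: place 12 m³, 3 m³ left
container 6: place 9 m³, 11 m³ left
container 6: place 9 m³, 2 m³ left
container 7: place 6 m³, 14 m³ left
container 7: place 5 m³, 9 m³ left
container 7: place 4 m³, 5 m³ left
container 8: place 7 m³, 13 m³ left
container 8: place 11 m³, 2 m³ left
Final containers: [7,4,7] [17,1] [13] [14,3] [5,12] [9,9] [6,5,4] [7,11].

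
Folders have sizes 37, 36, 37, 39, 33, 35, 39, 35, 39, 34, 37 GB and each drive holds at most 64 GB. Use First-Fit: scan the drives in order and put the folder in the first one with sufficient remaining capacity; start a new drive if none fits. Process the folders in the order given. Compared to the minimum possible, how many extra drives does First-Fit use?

0

First-Fit: [37] [36] [37] [39] [33] [35] [39] [35] [39] [34] [37] → 11 drives.
11 folders exceed 32 GB (half the capacity), and no two of those can share a drive, so at least 11 drives are needed.
So 11 is already optimal.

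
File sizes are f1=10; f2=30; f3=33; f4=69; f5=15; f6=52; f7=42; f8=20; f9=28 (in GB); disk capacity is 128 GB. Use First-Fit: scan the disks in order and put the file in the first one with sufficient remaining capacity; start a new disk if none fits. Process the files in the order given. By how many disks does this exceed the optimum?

0

First-Fit: [10,30,33,15,20] [69,52] [42,28] → 3 disks.
Total size 299 GB; any packing needs at least ⌈299/128⌉ = 3 disks.
So 3 is already optimal.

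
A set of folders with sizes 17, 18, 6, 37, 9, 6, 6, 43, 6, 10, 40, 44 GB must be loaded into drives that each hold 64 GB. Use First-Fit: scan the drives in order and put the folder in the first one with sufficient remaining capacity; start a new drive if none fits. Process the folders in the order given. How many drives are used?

17 GB → drive 1 (remaining 47 GB)
18 GB → drive 1 (remaining 29 GB)
6 GB → drive 1 (remaining 23 GB)
37 GB → drive 2 (remaining 27 GB)
9 GB → drive 1 (remaining 14 GB)
6 GB → drive 1 (remaining 8 GB)
6 GB → drive 1 (remaining 2 GB)
43 GB → drive 3 (remaining 21 GB)
6 GB → drive 2 (remaining 21 GB)
10 GB → drive 2 (remaining 11 GB)
40 GB → drive 4 (remaining 24 GB)
44 GB → drive 5 (remaining 20 GB)

5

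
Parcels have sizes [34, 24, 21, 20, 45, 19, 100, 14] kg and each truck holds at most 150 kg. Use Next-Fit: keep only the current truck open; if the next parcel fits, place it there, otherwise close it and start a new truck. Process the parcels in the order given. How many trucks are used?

truck 1: place 34 kg, 116 kg left
truck 1: place 24 kg, 92 kg left
truck 1: place 21 kg, 71 kg left
truck 1: place 20 kg, 51 kg left
truck 1: place 45 kg, 6 kg left
truck 2: place 19 kg, 131 kg left
truck 2: place 100 kg, 31 kg left
truck 2: place 14 kg, 17 kg left
Final trucks: [34,24,21,20,45] [19,100,14].

2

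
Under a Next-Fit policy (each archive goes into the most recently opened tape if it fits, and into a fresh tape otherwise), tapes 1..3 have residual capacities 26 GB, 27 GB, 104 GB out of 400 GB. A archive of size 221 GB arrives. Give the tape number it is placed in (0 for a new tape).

Next-Fit only looks at tape 3, which has 104 GB free.
221 GB does not fit, so a new tape is opened.

0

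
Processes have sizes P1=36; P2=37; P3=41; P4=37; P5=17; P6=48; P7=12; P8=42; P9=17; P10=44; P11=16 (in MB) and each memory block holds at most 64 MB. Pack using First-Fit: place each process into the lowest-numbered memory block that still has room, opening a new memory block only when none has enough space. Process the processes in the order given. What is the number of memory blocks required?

Put P1 (36 MB) in memory block 1; 28 MB remain.
Put P2 (37 MB) in memory block 2; 27 MB remain.
Put P3 (41 MB) in memory block 3; 23 MB remain.
Put P4 (37 MB) in memory block 4; 27 MB remain.
Put P5 (17 MB) in memory block 1; 11 MB remain.
Put P6 (48 MB) in memory block 5; 16 MB remain.
Put P7 (12 MB) in memory block 2; 15 MB remain.
Put P8 (42 MB) in memory block 6; 22 MB remain.
Put P9 (17 MB) in memory block 3; 6 MB remain.
Put P10 (44 MB) in memory block 7; 20 MB remain.
Put P11 (16 MB) in memory block 4; 11 MB remain.
Final memory blocks: [36,17] [37,12] [41,17] [37,16] [48] [42] [44].

7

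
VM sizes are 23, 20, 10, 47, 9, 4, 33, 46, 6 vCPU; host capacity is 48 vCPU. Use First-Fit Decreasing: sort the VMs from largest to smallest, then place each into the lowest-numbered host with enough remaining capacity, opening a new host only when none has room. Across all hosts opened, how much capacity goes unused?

42

Sorted descending: 47, 46, 33, 23, 20, 10, 9, 6, 4.
47 vCPU → host 1 (remaining 1 vCPU)
46 vCPU → host 2 (remaining 2 vCPU)
33 vCPU → host 3 (remaining 15 vCPU)
23 vCPU → host 4 (remaining 25 vCPU)
20 vCPU → host 4 (remaining 5 vCPU)
10 vCPU → host 3 (remaining 5 vCPU)
9 vCPU → host 5 (remaining 39 vCPU)
6 vCPU → host 5 (remaining 33 vCPU)
4 vCPU → host 3 (remaining 1 vCPU)
5 hosts × 48 vCPU = 240 vCPU; used 198 vCPU; unused 42 vCPU.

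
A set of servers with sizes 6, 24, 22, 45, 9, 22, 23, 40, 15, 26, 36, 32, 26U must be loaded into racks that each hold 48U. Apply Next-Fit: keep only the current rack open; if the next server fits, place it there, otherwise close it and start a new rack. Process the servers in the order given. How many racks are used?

10

rack 1: place 6U, 42U left
rack 1: place 24U, 18U left
rack 2: place 22U, 26U left
rack 3: place 45U, 3U left
rack 4: place 9U, 39U left
rack 4: place 22U, 17U left
rack 5: place 23U, 25U left
rack 6: place 40U, 8U left
rack 7: place 15U, 33U left
rack 7: place 26U, 7U left
rack 8: place 36U, 12U left
rack 9: place 32U, 16U left
rack 10: place 26U, 22U left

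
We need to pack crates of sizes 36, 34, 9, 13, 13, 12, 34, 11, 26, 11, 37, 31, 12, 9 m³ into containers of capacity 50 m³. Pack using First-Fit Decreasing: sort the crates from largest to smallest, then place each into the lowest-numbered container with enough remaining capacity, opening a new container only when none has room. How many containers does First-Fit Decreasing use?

7 containers

Sorted descending: 37, 36, 34, 34, 31, 26, 13, 13, 12, 12, 11, 11, 9, 9.
container 1: place 37 m³, 13 m³ left
container 2: place 36 m³, 14 m³ left
container 3: place 34 m³, 16 m³ left
container 4: place 34 m³, 16 m³ left
container 5: place 31 m³, 19 m³ left
container 6: place 26 m³, 24 m³ left
container 1: place 13 m³, 0 m³ left
container 2: place 13 m³, 1 m³ left
container 3: place 12 m³, 4 m³ left
container 4: place 12 m³, 4 m³ left
container 5: place 11 m³, 8 m³ left
container 6: place 11 m³, 13 m³ left
container 6: place 9 m³, 4 m³ left
container 7: place 9 m³, 41 m³ left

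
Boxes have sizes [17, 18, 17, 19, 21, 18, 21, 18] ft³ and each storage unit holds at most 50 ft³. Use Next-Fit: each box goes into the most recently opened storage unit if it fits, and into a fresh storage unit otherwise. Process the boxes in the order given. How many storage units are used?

4

storage unit 1: place 17 ft³, 33 ft³ left
storage unit 1: place 18 ft³, 15 ft³ left
storage unit 2: place 17 ft³, 33 ft³ left
storage unit 2: place 19 ft³, 14 ft³ left
storage unit 3: place 21 ft³, 29 ft³ left
storage unit 3: place 18 ft³, 11 ft³ left
storage unit 4: place 21 ft³, 29 ft³ left
storage unit 4: place 18 ft³, 11 ft³ left
Final storage units: [17,18] [17,19] [21,18] [21,18].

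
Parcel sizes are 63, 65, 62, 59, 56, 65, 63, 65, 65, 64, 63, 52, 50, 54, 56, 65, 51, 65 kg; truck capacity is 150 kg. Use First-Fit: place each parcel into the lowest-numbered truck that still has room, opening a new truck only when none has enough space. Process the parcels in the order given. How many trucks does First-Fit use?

63 kg → truck 1 (remaining 87 kg)
65 kg → truck 1 (remaining 22 kg)
62 kg → truck 2 (remaining 88 kg)
59 kg → truck 2 (remaining 29 kg)
56 kg → truck 3 (remaining 94 kg)
65 kg → truck 3 (remaining 29 kg)
63 kg → truck 4 (remaining 87 kg)
65 kg → truck 4 (remaining 22 kg)
65 kg → truck 5 (remaining 85 kg)
64 kg → truck 5 (remaining 21 kg)
63 kg → truck 6 (remaining 87 kg)
52 kg → truck 6 (remaining 35 kg)
50 kg → truck 7 (remaining 100 kg)
54 kg → truck 7 (remaining 46 kg)
56 kg → truck 8 (remaining 94 kg)
65 kg → truck 8 (remaining 29 kg)
51 kg → truck 9 (remaining 99 kg)
65 kg → truck 9 (remaining 34 kg)
Final trucks: [63,65] [62,59] [56,65] [63,65] [65,64] [63,52] [50,54] [56,65] [51,65].

9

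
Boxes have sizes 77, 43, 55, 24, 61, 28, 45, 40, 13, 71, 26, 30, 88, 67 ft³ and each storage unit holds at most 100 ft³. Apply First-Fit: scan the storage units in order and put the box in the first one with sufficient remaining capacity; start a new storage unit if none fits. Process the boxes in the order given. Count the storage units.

77 ft³ → storage unit 1 (remaining 23 ft³)
43 ft³ → storage unit 2 (remaining 57 ft³)
55 ft³ → storage unit 2 (remaining 2 ft³)
24 ft³ → storage unit 3 (remaining 76 ft³)
61 ft³ → storage unit 3 (remaining 15 ft³)
28 ft³ → storage unit 4 (remaining 72 ft³)
45 ft³ → storage unit 4 (remaining 27 ft³)
40 ft³ → storage unit 5 (remaining 60 ft³)
13 ft³ → storage unit 1 (remaining 10 ft³)
71 ft³ → storage unit 6 (remaining 29 ft³)
26 ft³ → storage unit 4 (remaining 1 ft³)
30 ft³ → storage unit 5 (remaining 30 ft³)
88 ft³ → storage unit 7 (remaining 12 ft³)
67 ft³ → storage unit 8 (remaining 33 ft³)

8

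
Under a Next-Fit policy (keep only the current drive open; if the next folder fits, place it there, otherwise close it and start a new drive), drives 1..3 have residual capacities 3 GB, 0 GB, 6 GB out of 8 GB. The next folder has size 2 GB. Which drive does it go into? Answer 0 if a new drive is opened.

3

Next-Fit only looks at drive 3, which has 6 GB free.
2 GB fits there.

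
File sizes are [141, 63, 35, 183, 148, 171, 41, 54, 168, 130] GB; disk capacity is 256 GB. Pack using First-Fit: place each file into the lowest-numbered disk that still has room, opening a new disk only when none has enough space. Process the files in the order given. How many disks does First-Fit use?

141 GB → disk 1 (remaining 115 GB)
63 GB → disk 1 (remaining 52 GB)
35 GB → disk 1 (remaining 17 GB)
183 GB → disk 2 (remaining 73 GB)
148 GB → disk 3 (remaining 108 GB)
171 GB → disk 4 (remaining 85 GB)
41 GB → disk 2 (remaining 32 GB)
54 GB → disk 3 (remaining 54 GB)
168 GB → disk 5 (remaining 88 GB)
130 GB → disk 6 (remaining 126 GB)
Final disks: [141,63,35] [183,41] [148,54] [171] [168] [130].

6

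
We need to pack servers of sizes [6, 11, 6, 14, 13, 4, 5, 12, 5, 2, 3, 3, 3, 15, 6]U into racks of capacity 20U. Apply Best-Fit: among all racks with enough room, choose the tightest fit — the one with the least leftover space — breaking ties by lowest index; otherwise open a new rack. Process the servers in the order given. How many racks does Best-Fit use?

6

Put 6U in rack 1; 14U remain.
Put 11U in rack 1; 3U remain.
Put 6U in rack 2; 14U remain.
Put 14U in rack 2; 0U remain.
Put 13U in rack 3; 7U remain.
Put 4U in rack 3; 3U remain.
Put 5U in rack 4; 15U remain.
Put 12U in rack 4; 3U remain.
Put 5U in rack 5; 15U remain.
Put 2U in rack 1; 1U remain.
Put 3U in rack 3; 0U remain.
Put 3U in rack 4; 0U remain.
Put 3U in rack 5; 12U remain.
Put 15U in rack 6; 5U remain.
Put 6U in rack 5; 6U remain.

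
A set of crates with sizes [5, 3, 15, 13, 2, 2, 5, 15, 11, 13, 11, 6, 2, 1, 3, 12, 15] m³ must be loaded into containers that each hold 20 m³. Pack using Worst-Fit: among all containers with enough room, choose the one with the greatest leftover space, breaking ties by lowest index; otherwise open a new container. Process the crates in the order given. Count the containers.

5 m³ → container 1 (remaining 15 m³)
3 m³ → container 1 (remaining 12 m³)
15 m³ → container 2 (remaining 5 m³)
13 m³ → container 3 (remaining 7 m³)
2 m³ → container 1 (remaining 10 m³)
2 m³ → container 1 (remaining 8 m³)
5 m³ → container 1 (remaining 3 m³)
15 m³ → container 4 (remaining 5 m³)
11 m³ → container 5 (remaining 9 m³)
13 m³ → container 6 (remaining 7 m³)
11 m³ → container 7 (remaining 9 m³)
6 m³ → container 5 (remaining 3 m³)
2 m³ → container 7 (remaining 7 m³)
1 m³ → container 3 (remaining 6 m³)
3 m³ → container 6 (remaining 4 m³)
12 m³ → container 8 (remaining 8 m³)
15 m³ → container 9 (remaining 5 m³)
Final containers: [5,3,2,2,5] [15] [13,1] [15] [11,6] [13,3] [11,2] [12] [15].

9 containers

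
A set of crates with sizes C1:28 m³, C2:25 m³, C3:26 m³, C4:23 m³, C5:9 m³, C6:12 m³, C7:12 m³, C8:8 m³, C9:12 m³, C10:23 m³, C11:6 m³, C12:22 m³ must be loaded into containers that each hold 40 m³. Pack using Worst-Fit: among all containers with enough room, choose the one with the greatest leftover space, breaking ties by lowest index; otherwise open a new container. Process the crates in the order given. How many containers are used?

6 containers

C1 (28 m³) → container 1 (remaining 12 m³)
C2 (25 m³) → container 2 (remaining 15 m³)
C3 (26 m³) → container 3 (remaining 14 m³)
C4 (23 m³) → container 4 (remaining 17 m³)
C5 (9 m³) → container 4 (remaining 8 m³)
C6 (12 m³) → container 2 (remaining 3 m³)
C7 (12 m³) → container 3 (remaining 2 m³)
C8 (8 m³) → container 1 (remaining 4 m³)
C9 (12 m³) → container 5 (remaining 28 m³)
C10 (23 m³) → container 5 (remaining 5 m³)
C11 (6 m³) → container 4 (remaining 2 m³)
C12 (22 m³) → container 6 (remaining 18 m³)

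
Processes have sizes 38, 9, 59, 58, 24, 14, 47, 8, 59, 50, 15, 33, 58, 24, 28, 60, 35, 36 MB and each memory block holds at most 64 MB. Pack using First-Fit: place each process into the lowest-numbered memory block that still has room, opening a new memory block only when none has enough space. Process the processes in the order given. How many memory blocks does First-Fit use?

Put 38 MB in memory block 1; 26 MB remain.
Put 9 MB in memory block 1; 17 MB remain.
Put 59 MB in memory block 2; 5 MB remain.
Put 58 MB in memory block 3; 6 MB remain.
Put 24 MB in memory block 4; 40 MB remain.
Put 14 MB in memory block 1; 3 MB remain.
Put 47 MB in memory block 5; 17 MB remain.
Put 8 MB in memory block 4; 32 MB remain.
Put 59 MB in memory block 6; 5 MB remain.
Put 50 MB in memory block 7; 14 MB remain.
Put 15 MB in memory block 4; 17 MB remain.
Put 33 MB in memory block 8; 31 MB remain.
Put 58 MB in memory block 9; 6 MB remain.
Put 24 MB in memory block 8; 7 MB remain.
Put 28 MB in memory block 10; 36 MB remain.
Put 60 MB in memory block 11; 4 MB remain.
Put 35 MB in memory block 10; 1 MB remain.
Put 36 MB in memory block 12; 28 MB remain.

12 memory blocks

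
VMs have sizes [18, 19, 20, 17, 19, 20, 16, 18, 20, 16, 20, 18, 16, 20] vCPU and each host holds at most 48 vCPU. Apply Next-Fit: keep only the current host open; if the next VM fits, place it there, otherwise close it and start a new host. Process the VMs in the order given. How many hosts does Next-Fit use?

18 vCPU → host 1 (remaining 30 vCPU)
19 vCPU → host 1 (remaining 11 vCPU)
20 vCPU → host 2 (remaining 28 vCPU)
17 vCPU → host 2 (remaining 11 vCPU)
19 vCPU → host 3 (remaining 29 vCPU)
20 vCPU → host 3 (remaining 9 vCPU)
16 vCPU → host 4 (remaining 32 vCPU)
18 vCPU → host 4 (remaining 14 vCPU)
20 vCPU → host 5 (remaining 28 vCPU)
16 vCPU → host 5 (remaining 12 vCPU)
20 vCPU → host 6 (remaining 28 vCPU)
18 vCPU → host 6 (remaining 10 vCPU)
16 vCPU → host 7 (remaining 32 vCPU)
20 vCPU → host 7 (remaining 12 vCPU)
Final hosts: [18,19] [20,17] [19,20] [16,18] [20,16] [20,18] [16,20].

7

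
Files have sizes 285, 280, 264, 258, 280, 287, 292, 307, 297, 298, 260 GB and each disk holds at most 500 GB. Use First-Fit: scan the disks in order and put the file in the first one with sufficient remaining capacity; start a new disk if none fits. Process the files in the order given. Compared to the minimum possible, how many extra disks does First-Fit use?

First-Fit: [285] [280] [264] [258] [280] [287] [292] [307] [297] [298] [260] → 11 disks.
11 files exceed 250 GB (half the capacity), and no two of those can share a disk, so at least 11 disks are needed.
So 11 is already optimal.

0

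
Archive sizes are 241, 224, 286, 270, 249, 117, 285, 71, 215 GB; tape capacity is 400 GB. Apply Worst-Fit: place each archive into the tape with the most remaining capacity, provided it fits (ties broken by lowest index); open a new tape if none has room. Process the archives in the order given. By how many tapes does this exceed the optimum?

0

Worst-Fit: [241,71] [224,117] [286] [270] [249] [285] [215] → 7 tapes.
7 archives exceed 200 GB (half the capacity), and no two of those can share a tape, so at least 7 tapes are needed.
So 7 is already optimal.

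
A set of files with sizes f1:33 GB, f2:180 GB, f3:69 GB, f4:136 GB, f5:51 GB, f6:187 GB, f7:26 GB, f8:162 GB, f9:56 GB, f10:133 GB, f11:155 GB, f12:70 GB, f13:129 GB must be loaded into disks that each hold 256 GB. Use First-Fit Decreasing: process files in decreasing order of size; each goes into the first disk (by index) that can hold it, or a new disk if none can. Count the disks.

7 disks

Sorted descending: 187, 180, 162, 155, 136, 133, 129, 70, 69, 56, 51, 33, 26.
disk 1: place 187 GB, 69 GB left
disk 2: place 180 GB, 76 GB left
disk 3: place 162 GB, 94 GB left
disk 4: place 155 GB, 101 GB left
disk 5: place 136 GB, 120 GB left
disk 6: place 133 GB, 123 GB left
disk 7: place 129 GB, 127 GB left
disk 2: place 70 GB, 6 GB left
disk 1: place 69 GB, 0 GB left
disk 3: place 56 GB, 38 GB left
disk 4: place 51 GB, 50 GB left
disk 3: place 33 GB, 5 GB left
disk 4: place 26 GB, 24 GB left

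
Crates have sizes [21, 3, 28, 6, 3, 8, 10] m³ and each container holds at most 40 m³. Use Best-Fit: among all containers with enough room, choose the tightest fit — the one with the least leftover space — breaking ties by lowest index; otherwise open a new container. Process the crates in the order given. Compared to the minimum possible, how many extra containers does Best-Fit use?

Best-Fit: [21,3,8] [28,6,3] [10] → 3 containers.
Total size 79 m³; any packing needs at least ⌈79/40⌉ = 2 containers.
An optimal packing achieves that bound: [28,8,3] [21,10,6,3] → 2 containers.
Excess: 3 − 2 = 1.

1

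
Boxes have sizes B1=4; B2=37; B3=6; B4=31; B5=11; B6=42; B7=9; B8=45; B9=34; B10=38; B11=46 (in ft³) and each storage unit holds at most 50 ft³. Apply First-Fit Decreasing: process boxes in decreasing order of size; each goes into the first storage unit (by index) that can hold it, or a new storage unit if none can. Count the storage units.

7 storage units

Sorted descending: 46, 45, 42, 38, 37, 34, 31, 11, 9, 6, 4.
46 ft³ → storage unit 1 (remaining 4 ft³)
45 ft³ → storage unit 2 (remaining 5 ft³)
42 ft³ → storage unit 3 (remaining 8 ft³)
38 ft³ → storage unit 4 (remaining 12 ft³)
37 ft³ → storage unit 5 (remaining 13 ft³)
34 ft³ → storage unit 6 (remaining 16 ft³)
31 ft³ → storage unit 7 (remaining 19 ft³)
11 ft³ → storage unit 4 (remaining 1 ft³)
9 ft³ → storage unit 5 (remaining 4 ft³)
6 ft³ → storage unit 3 (remaining 2 ft³)
4 ft³ → storage unit 1 (remaining 0 ft³)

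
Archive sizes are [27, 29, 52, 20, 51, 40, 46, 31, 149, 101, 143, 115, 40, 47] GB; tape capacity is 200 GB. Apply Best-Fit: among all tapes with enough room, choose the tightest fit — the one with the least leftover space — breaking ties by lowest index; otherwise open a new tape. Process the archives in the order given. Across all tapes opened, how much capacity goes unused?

27 GB → tape 1 (remaining 173 GB)
29 GB → tape 1 (remaining 144 GB)
52 GB → tape 1 (remaining 92 GB)
20 GB → tape 1 (remaining 72 GB)
51 GB → tape 1 (remaining 21 GB)
40 GB → tape 2 (remaining 160 GB)
46 GB → tape 2 (remaining 114 GB)
31 GB → tape 2 (remaining 83 GB)
149 GB → tape 3 (remaining 51 GB)
101 GB → tape 4 (remaining 99 GB)
143 GB → tape 5 (remaining 57 GB)
115 GB → tape 6 (remaining 85 GB)
40 GB → tape 3 (remaining 11 GB)
47 GB → tape 5 (remaining 10 GB)
6 tapes × 200 GB = 1200 GB; used 891 GB; unused 309 GB.

309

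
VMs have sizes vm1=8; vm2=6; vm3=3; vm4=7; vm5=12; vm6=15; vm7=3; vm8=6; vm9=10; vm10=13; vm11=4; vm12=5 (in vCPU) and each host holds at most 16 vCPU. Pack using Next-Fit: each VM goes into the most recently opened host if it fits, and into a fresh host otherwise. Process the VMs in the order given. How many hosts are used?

vm1 (8 vCPU) → host 1 (remaining 8 vCPU)
vm2 (6 vCPU) → host 1 (remaining 2 vCPU)
vm3 (3 vCPU) → host 2 (remaining 13 vCPU)
vm4 (7 vCPU) → host 2 (remaining 6 vCPU)
vm5 (12 vCPU) → host 3 (remaining 4 vCPU)
vm6 (15 vCPU) → host 4 (remaining 1 vCPU)
vm7 (3 vCPU) → host 5 (remaining 13 vCPU)
vm8 (6 vCPU) → host 5 (remaining 7 vCPU)
vm9 (10 vCPU) → host 6 (remaining 6 vCPU)
vm10 (13 vCPU) → host 7 (remaining 3 vCPU)
vm11 (4 vCPU) → host 8 (remaining 12 vCPU)
vm12 (5 vCPU) → host 8 (remaining 7 vCPU)
Final hosts: [8,6] [3,7] [12] [15] [3,6] [10] [13] [4,5].

8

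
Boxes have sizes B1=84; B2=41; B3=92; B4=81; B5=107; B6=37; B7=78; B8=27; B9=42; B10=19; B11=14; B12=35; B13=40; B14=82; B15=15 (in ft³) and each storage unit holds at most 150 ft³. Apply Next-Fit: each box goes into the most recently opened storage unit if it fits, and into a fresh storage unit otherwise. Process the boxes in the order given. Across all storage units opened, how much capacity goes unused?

256

storage unit 1: place B1 (84 ft³), 66 ft³ left
storage unit 1: place B2 (41 ft³), 25 ft³ left
storage unit 2: place B3 (92 ft³), 58 ft³ left
storage unit 3: place B4 (81 ft³), 69 ft³ left
storage unit 4: place B5 (107 ft³), 43 ft³ left
storage unit 4: place B6 (37 ft³), 6 ft³ left
storage unit 5: place B7 (78 ft³), 72 ft³ left
storage unit 5: place B8 (27 ft³), 45 ft³ left
storage unit 5: place B9 (42 ft³), 3 ft³ left
storage unit 6: place B10 (19 ft³), 131 ft³ left
storage unit 6: place B11 (14 ft³), 117 ft³ left
storage unit 6: place B12 (35 ft³), 82 ft³ left
storage unit 6: place B13 (40 ft³), 42 ft³ left
storage unit 7: place B14 (82 ft³), 68 ft³ left
storage unit 7: place B15 (15 ft³), 53 ft³ left
7 storage units × 150 ft³ = 1050 ft³; used 794 ft³; unused 256 ft³.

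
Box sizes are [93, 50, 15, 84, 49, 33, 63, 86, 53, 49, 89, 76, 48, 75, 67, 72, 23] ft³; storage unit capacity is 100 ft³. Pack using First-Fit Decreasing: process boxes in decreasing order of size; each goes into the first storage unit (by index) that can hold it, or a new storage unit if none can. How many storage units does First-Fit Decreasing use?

12

Sorted descending: 93, 89, 86, 84, 76, 75, 72, 67, 63, 53, 50, 49, 49, 48, 33, 23, 15.
storage unit 1: place 93 ft³, 7 ft³ left
storage unit 2: place 89 ft³, 11 ft³ left
storage unit 3: place 86 ft³, 14 ft³ left
storage unit 4: place 84 ft³, 16 ft³ left
storage unit 5: place 76 ft³, 24 ft³ left
storage unit 6: place 75 ft³, 25 ft³ left
storage unit 7: place 72 ft³, 28 ft³ left
storage unit 8: place 67 ft³, 33 ft³ left
storage unit 9: place 63 ft³, 37 ft³ left
storage unit 10: place 53 ft³, 47 ft³ left
storage unit 11: place 50 ft³, 50 ft³ left
storage unit 11: place 49 ft³, 1 ft³ left
storage unit 12: place 49 ft³, 51 ft³ left
storage unit 12: place 48 ft³, 3 ft³ left
storage unit 8: place 33 ft³, 0 ft³ left
storage unit 5: place 23 ft³, 1 ft³ left
storage unit 4: place 15 ft³, 1 ft³ left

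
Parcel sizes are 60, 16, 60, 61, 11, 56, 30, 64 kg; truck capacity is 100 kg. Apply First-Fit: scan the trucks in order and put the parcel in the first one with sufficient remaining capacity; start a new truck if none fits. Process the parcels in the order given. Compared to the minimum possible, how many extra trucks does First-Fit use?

0

First-Fit: [60,16,11] [60,30] [61] [56] [64] → 5 trucks.
5 parcels exceed 50 kg (half the capacity), and no two of those can share a truck, so at least 5 trucks are needed.
So 5 is already optimal.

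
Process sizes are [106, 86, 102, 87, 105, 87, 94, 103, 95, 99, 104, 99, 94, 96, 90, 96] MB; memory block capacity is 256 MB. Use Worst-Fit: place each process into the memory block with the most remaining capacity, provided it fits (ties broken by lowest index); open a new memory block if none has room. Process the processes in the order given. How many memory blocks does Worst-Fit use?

8

memory block 1: place 106 MB, 150 MB left
memory block 1: place 86 MB, 64 MB left
memory block 2: place 102 MB, 154 MB left
memory block 2: place 87 MB, 67 MB left
memory block 3: place 105 MB, 151 MB left
memory block 3: place 87 MB, 64 MB left
memory block 4: place 94 MB, 162 MB left
memory block 4: place 103 MB, 59 MB left
memory block 5: place 95 MB, 161 MB left
memory block 5: place 99 MB, 62 MB left
memory block 6: place 104 MB, 152 MB left
memory block 6: place 99 MB, 53 MB left
memory block 7: place 94 MB, 162 MB left
memory block 7: place 96 MB, 66 MB left
memory block 8: place 90 MB, 166 MB left
memory block 8: place 96 MB, 70 MB left
Final memory blocks: [106,86] [102,87] [105,87] [94,103] [95,99] [104,99] [94,96] [90,96].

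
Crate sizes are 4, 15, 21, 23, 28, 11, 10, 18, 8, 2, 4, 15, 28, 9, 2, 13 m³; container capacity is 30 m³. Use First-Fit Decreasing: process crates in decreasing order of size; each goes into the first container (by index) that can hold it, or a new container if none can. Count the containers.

Sorted descending: 28, 28, 23, 21, 18, 15, 15, 13, 11, 10, 9, 8, 4, 4, 2, 2.
28 m³ → container 1 (remaining 2 m³)
28 m³ → container 2 (remaining 2 m³)
23 m³ → container 3 (remaining 7 m³)
21 m³ → container 4 (remaining 9 m³)
18 m³ → container 5 (remaining 12 m³)
15 m³ → container 6 (remaining 15 m³)
15 m³ → container 6 (remaining 0 m³)
13 m³ → container 7 (remaining 17 m³)
11 m³ → container 5 (remaining 1 m³)
10 m³ → container 7 (remaining 7 m³)
9 m³ → container 4 (remaining 0 m³)
8 m³ → container 8 (remaining 22 m³)
4 m³ → container 3 (remaining 3 m³)
4 m³ → container 7 (remaining 3 m³)
2 m³ → container 1 (remaining 0 m³)
2 m³ → container 2 (remaining 0 m³)
Final containers: [28,2] [28,2] [23,4] [21,9] [18,11] [15,15] [13,10,4] [8].

8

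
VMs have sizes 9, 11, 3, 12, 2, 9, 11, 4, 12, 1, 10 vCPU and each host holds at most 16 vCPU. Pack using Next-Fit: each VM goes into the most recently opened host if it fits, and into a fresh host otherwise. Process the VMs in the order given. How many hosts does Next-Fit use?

7

9 vCPU → host 1 (remaining 7 vCPU)
11 vCPU → host 2 (remaining 5 vCPU)
3 vCPU → host 2 (remaining 2 vCPU)
12 vCPU → host 3 (remaining 4 vCPU)
2 vCPU → host 3 (remaining 2 vCPU)
9 vCPU → host 4 (remaining 7 vCPU)
11 vCPU → host 5 (remaining 5 vCPU)
4 vCPU → host 5 (remaining 1 vCPU)
12 vCPU → host 6 (remaining 4 vCPU)
1 vCPU → host 6 (remaining 3 vCPU)
10 vCPU → host 7 (remaining 6 vCPU)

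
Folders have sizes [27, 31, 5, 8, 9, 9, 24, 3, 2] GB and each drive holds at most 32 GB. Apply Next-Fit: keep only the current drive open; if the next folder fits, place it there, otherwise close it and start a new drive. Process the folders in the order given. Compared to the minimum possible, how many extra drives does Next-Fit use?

Next-Fit: [27] [31] [5,8,9,9] [24,3,2] → 4 drives.
Total size 118 GB; any packing needs at least ⌈118/32⌉ = 4 drives.
So 4 is already optimal.

0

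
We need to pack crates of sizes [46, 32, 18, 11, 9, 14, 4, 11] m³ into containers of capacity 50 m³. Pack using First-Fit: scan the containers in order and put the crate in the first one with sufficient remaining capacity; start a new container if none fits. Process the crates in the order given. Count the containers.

46 m³ → container 1 (remaining 4 m³)
32 m³ → container 2 (remaining 18 m³)
18 m³ → container 2 (remaining 0 m³)
11 m³ → container 3 (remaining 39 m³)
9 m³ → container 3 (remaining 30 m³)
14 m³ → container 3 (remaining 16 m³)
4 m³ → container 1 (remaining 0 m³)
11 m³ → container 3 (remaining 5 m³)
Final containers: [46,4] [32,18] [11,9,14,11].

3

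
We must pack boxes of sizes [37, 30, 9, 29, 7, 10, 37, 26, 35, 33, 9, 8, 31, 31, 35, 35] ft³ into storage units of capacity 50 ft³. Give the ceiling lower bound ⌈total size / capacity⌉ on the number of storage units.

9 storage units

Total size = 37 + 30 + 9 + 29 + 7 + 10 + 37 + 26 + 35 + 33 + 9 + 8 + 31 + 31 + 35 + 35 = 402 ft³.
⌈402 / 50⌉ = 9.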